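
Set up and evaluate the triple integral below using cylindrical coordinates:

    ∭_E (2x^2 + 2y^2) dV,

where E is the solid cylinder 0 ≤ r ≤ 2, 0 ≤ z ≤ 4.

In cylindrical coordinates, x = r cos(θ), y = r sin(θ), z = z, and dV = r dr dθ dz.

The integrand becomes 2r^2, so

    ∭_E (2x^2 + 2y^2) dV = ∫_{0}^{2π} ∫_{0}^{2} ∫_{0}^{4} (2r^2) · r dz dr dθ.

Inner (z): 8r^3.
Middle (r from 0 to 2): 32.
Outer (θ): 64π.

Therefore the triple integral equals 64π.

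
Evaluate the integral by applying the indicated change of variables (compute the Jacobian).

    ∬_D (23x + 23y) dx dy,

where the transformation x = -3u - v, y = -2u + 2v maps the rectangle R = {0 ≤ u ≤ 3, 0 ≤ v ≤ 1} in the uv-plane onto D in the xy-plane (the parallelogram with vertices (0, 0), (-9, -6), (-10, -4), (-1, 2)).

Compute the Jacobian determinant of (x, y) with respect to (u, v):

    ∂(x,y)/∂(u,v) = | -3  -1 | = (-3)(2) - (-1)(-2) = -8.
                   | -2  2 |

Its absolute value is |J| = 8 (the area scaling factor).

Substituting x = -3u - v, y = -2u + 2v into the integrand,

    23x + 23y → -115u + 23v,

so the integral becomes

    ∬_R (-115u + 23v) · |J| du dv = ∫_0^3 ∫_0^1 (-920u + 184v) dv du.

Inner (v): 92 - 920u.
Outer (u): -3864.

Therefore ∬_D (23x + 23y) dx dy = -3864.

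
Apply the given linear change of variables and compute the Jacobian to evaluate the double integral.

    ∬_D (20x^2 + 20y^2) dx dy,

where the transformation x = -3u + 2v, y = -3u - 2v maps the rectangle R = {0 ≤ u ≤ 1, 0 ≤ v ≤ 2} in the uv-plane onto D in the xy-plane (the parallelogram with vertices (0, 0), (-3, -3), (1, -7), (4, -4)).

Compute the Jacobian determinant of (x, y) with respect to (u, v):

    ∂(x,y)/∂(u,v) = | -3  2 | = (-3)(-2) - (2)(-3) = 12.
                   | -3  -2 |

Its absolute value is |J| = 12 (the area scaling factor).

Substituting x = -3u + 2v, y = -3u - 2v into the integrand,

    20x^2 + 20y^2 → 360u^2 + 160v^2,

so the integral becomes

    ∬_R (360u^2 + 160v^2) · |J| du dv = ∫_0^1 ∫_0^2 (4320u^2 + 1920v^2) dv du.

Inner (v): 8640u^2 + 5120.
Outer (u): 8000.

Therefore ∬_D (20x^2 + 20y^2) dx dy = 8000.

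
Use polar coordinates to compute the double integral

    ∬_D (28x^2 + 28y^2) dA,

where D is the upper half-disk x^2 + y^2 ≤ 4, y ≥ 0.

The region D is 0 ≤ r ≤ 2, 0 ≤ θ ≤ π in polar coordinates, where x = r cos(θ), y = r sin(θ), and dA = r dr dθ.

Under the substitution, the integrand becomes 28r^2, so

    ∬_D (28x^2 + 28y^2) dA = ∫_{0}^{π} ∫_{0}^{2} (28r^2) · r dr dθ.

Inner integral (in r): ∫_{0}^{2} (28r^2) · r dr = 112.

Outer integral (in θ): ∫_{0}^{π} (112) dθ = 112π.

Therefore ∬_D (28x^2 + 28y^2) dA = 112π.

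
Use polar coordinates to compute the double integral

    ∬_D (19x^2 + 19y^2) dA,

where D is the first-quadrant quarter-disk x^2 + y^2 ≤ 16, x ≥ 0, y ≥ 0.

The region D is 0 ≤ r ≤ 4, 0 ≤ θ ≤ π/2 in polar coordinates, where x = r cos(θ), y = r sin(θ), and dA = r dr dθ.

Under the substitution, the integrand becomes 19r^2, so

    ∬_D (19x^2 + 19y^2) dA = ∫_{0}^{π/2} ∫_{0}^{4} (19r^2) · r dr dθ.

Inner integral (in r): ∫_{0}^{4} (19r^2) · r dr = 1216.

Outer integral (in θ): ∫_{0}^{π/2} (1216) dθ = 608π.

Therefore ∬_D (19x^2 + 19y^2) dA = 608π.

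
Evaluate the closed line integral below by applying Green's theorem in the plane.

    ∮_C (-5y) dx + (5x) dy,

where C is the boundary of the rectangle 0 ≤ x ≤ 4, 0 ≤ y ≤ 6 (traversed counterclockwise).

Green's theorem converts the closed line integral into a double integral over the enclosed region D:

    ∮_C P dx + Q dy = ∬_D (∂Q/∂x - ∂P/∂y) dA.

Here P = -5y, Q = 5x, so

    ∂Q/∂x = 5,    ∂P/∂y = -5,
    ∂Q/∂x - ∂P/∂y = 10.

D is the region 0 ≤ x ≤ 4, 0 ≤ y ≤ 6. Evaluating the double integral:

    ∬_D (10) dA = ∫_0^{4} ∫_0^{6} (10) dy dx.

Inner (y from 0 to 6): 60.
Outer (x from 0 to 4): 240.

Therefore ∮_C P dx + Q dy = 240.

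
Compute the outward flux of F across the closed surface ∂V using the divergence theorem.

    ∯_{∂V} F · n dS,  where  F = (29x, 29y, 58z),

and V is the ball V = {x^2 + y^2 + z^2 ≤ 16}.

By the divergence theorem,

    ∯_{∂V} F · n dS = ∭_V (∇ · F) dV.

Compute the divergence:
    ∇ · F = ∂F_x/∂x + ∂F_y/∂y + ∂F_z/∂z = 29 + 29 + 58 = 116.

In spherical coordinates, x = ρ sin(φ) cos(θ), y = ρ sin(φ) sin(θ), z = ρ cos(φ), dV = ρ^2 sin(φ) dρ dφ dθ, with 0 ≤ ρ ≤ 4, 0 ≤ φ ≤ π, 0 ≤ θ ≤ 2π.

The integrand, after substitution and multiplying by the volume element, becomes (116) · ρ^2 sin(φ), so

    ∭_V (∇·F) dV = ∫_0^{2π} ∫_0^{π} ∫_0^{4} (116) · ρ^2 sin(φ) dρ dφ dθ.

Inner (ρ from 0 to 4): 7424sin(φ)/3.
Middle (φ from 0 to π): 14848/3.
Outer (θ from 0 to 2π): 29696π/3.

Therefore ∯_{∂V} F · n dS = 29696π/3.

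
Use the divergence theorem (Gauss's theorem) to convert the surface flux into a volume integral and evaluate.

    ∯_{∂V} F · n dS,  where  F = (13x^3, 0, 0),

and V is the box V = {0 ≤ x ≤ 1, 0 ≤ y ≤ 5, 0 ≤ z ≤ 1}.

By the divergence theorem,

    ∯_{∂V} F · n dS = ∭_V (∇ · F) dV.

Compute the divergence:
    ∇ · F = ∂F_x/∂x + ∂F_y/∂y + ∂F_z/∂z = 39x^2 + 0 + 0 = 39x^2.

V is a rectangular box, so dV = dx dy dz with 0 ≤ x ≤ 1, 0 ≤ y ≤ 5, 0 ≤ z ≤ 1.

Integrate (39x^2) over V as an iterated integral:

    ∭_V (∇·F) dV = ∫_0^{1} ∫_0^{5} ∫_0^{1} (39x^2) dz dy dx.

Inner (z from 0 to 1): 39x^2.
Middle (y from 0 to 5): 195x^2.
Outer (x from 0 to 1): 65.

Therefore ∯_{∂V} F · n dS = 65.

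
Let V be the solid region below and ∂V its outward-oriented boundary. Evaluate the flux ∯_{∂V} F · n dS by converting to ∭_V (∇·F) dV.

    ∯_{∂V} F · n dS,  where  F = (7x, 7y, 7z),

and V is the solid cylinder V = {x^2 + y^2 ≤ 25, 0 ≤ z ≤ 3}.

By the divergence theorem,

    ∯_{∂V} F · n dS = ∭_V (∇ · F) dV.

Compute the divergence:
    ∇ · F = ∂F_x/∂x + ∂F_y/∂y + ∂F_z/∂z = 7 + 7 + 7 = 21.

In cylindrical coordinates, x = r cos(θ), y = r sin(θ), z = z, dV = r dr dθ dz, with 0 ≤ r ≤ 5, 0 ≤ θ ≤ 2π, 0 ≤ z ≤ 3.

The integrand, after substitution and multiplying by the volume element, becomes (21) · r, so

    ∭_V (∇·F) dV = ∫_0^{2π} ∫_0^{5} ∫_0^{3} (21) · r dz dr dθ.

Inner (z from 0 to 3): 63r.
Middle (r from 0 to 5): 1575/2.
Outer (θ from 0 to 2π): 1575π.

Therefore ∯_{∂V} F · n dS = 1575π.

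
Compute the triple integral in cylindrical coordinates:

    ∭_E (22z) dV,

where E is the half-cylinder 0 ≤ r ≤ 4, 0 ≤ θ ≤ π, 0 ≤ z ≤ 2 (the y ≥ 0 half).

In cylindrical coordinates, x = r cos(θ), y = r sin(θ), z = z, and dV = r dr dθ dz.

The integrand becomes 22z, so

    ∭_E (22z) dV = ∫_{0}^{π} ∫_{0}^{4} ∫_{0}^{2} (22z) · r dz dr dθ.

Inner (z): 44r.
Middle (r from 0 to 4): 352.
Outer (θ): 352π.

Therefore the triple integral equals 352π.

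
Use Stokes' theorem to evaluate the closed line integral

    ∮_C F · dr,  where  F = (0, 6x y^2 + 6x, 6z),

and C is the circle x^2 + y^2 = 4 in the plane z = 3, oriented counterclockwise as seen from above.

Let S be the flat disk x^2 + y^2 ≤ 4 in the plane z = 3, with upward unit normal n̂ = ẑ. By Stokes' theorem,

    ∮_C F · dr = ∬_S (∇ × F) · n̂ dS = ∬_D (curl F)_z dA,

where D is the disk x^2 + y^2 ≤ 4.

Compute the curl of F = (0, 6x y^2 + 6x, 6z):
    (∇ × F)_x = ∂F_z/∂y - ∂F_y/∂z = 0,
    (∇ × F)_y = ∂F_x/∂z - ∂F_z/∂x = 0,
    (∇ × F)_z = ∂F_y/∂x - ∂F_x/∂y = 6y^2 + 6.

On z = 3, (curl F)_z = 6y^2 + 6.

Convert to polar (x = r cos θ, y = r sin θ, dA = r dr dθ); the integrand becomes 6r^2sin(θ)^2 + 6, so

    ∬_D (curl F)_z dA = ∫_0^{2π} ∫_0^{2} (6r^2sin(θ)^2 + 6) · r dr dθ.

Inner (r from 0 to 2): 24 - 12cos(2θ).
Outer (θ from 0 to 2π): 48π.

Therefore ∮_C F · dr = 48π.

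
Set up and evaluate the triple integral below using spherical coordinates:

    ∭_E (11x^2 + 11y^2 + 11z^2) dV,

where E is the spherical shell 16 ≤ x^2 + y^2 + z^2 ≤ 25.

In spherical coordinates, x = ρ sin(φ) cos(θ), y = ρ sin(φ) sin(θ), z = ρ cos(φ), and dV = ρ^2 sin(φ) dρ dφ dθ.

The integrand becomes 11ρ^2, so

    ∭_E (11x^2 + 11y^2 + 11z^2) dV = ∫_{0}^{2π} ∫_{0}^{π} ∫_{4}^{5} (11ρ^2) · ρ^2 sin(φ) dρ dφ dθ.

Inner (ρ): 23111sin(φ)/5.
Middle (φ): 46222/5.
Outer (θ): 92444π/5.

Therefore the triple integral equals 92444π/5.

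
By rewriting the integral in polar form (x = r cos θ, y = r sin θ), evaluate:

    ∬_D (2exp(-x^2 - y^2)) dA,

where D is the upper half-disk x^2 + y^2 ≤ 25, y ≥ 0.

The region D is 0 ≤ r ≤ 5, 0 ≤ θ ≤ π in polar coordinates, where x = r cos(θ), y = r sin(θ), and dA = r dr dθ.

Under the substitution, the integrand becomes 2exp(-r^2), so

    ∬_D (2exp(-x^2 - y^2)) dA = ∫_{0}^{π} ∫_{0}^{5} (2exp(-r^2)) · r dr dθ.

Inner integral (in r): ∫_{0}^{5} (2exp(-r^2)) · r dr = 1 - exp(-25).

Outer integral (in θ): ∫_{0}^{π} (1 - exp(-25)) dθ = -π exp(-25) + π.

Therefore ∬_D (2exp(-x^2 - y^2)) dA = -π exp(-25) + π.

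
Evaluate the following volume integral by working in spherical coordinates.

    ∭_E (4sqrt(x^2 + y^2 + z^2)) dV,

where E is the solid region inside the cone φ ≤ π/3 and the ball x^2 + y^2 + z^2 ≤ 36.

In spherical coordinates, x = ρ sin(φ) cos(θ), y = ρ sin(φ) sin(θ), z = ρ cos(φ), and dV = ρ^2 sin(φ) dρ dφ dθ.

The integrand becomes 4ρ, so

    ∭_E (4sqrt(x^2 + y^2 + z^2)) dV = ∫_{0}^{2π} ∫_{0}^{π/3} ∫_{0}^{6} (4ρ) · ρ^2 sin(φ) dρ dφ dθ.

Inner (ρ): 1296sin(φ).
Middle (φ): 648.
Outer (θ): 1296π.

Therefore the triple integral equals 1296π.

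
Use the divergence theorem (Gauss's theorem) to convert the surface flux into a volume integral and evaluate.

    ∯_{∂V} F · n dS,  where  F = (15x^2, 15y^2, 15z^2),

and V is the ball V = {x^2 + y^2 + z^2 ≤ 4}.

By the divergence theorem,

    ∯_{∂V} F · n dS = ∭_V (∇ · F) dV.

Compute the divergence:
    ∇ · F = ∂F_x/∂x + ∂F_y/∂y + ∂F_z/∂z = 30x + 30y + 30z.

In spherical coordinates, x = ρ sin(φ) cos(θ), y = ρ sin(φ) sin(θ), z = ρ cos(φ), dV = ρ^2 sin(φ) dρ dφ dθ, with 0 ≤ ρ ≤ 2, 0 ≤ φ ≤ π, 0 ≤ θ ≤ 2π.

The integrand, after substitution and multiplying by the volume element, becomes (30ρ (sqrt(2)sin(φ)sin(θ + π/4) + cos(φ))) · ρ^2 sin(φ), so

    ∭_V (∇·F) dV = ∫_0^{2π} ∫_0^{π} ∫_0^{2} (30ρ (sqrt(2)sin(φ)sin(θ + π/4) + cos(φ))) · ρ^2 sin(φ) dρ dφ dθ.

Inner (ρ from 0 to 2): 120(sqrt(2)sin(φ)sin(θ + π/4) + cos(φ))sin(φ).
Middle (φ from 0 to π): 60sqrt(2)π sin(θ + π/4).
Outer (θ from 0 to 2π): 0.

Therefore ∯_{∂V} F · n dS = 0.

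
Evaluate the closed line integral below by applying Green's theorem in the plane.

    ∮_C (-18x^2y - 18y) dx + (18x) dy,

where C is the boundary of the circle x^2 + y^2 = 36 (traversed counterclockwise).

Green's theorem converts the closed line integral into a double integral over the enclosed region D:

    ∮_C P dx + Q dy = ∬_D (∂Q/∂x - ∂P/∂y) dA.

Here P = -18x^2y - 18y, Q = 18x, so

    ∂Q/∂x = 18,    ∂P/∂y = -18x^2 - 18,
    ∂Q/∂x - ∂P/∂y = 18x^2 + 36.

D is the region x^2 + y^2 ≤ 36. Evaluating the double integral:

In polar coordinates (x = r cos θ, y = r sin θ, dA = r dr dθ) the integrand becomes 18r^2cos(θ)^2 + 36, so

    ∬_D (18x^2 + 36) dA = ∫_0^{2π} ∫_0^{6} (18r^2cos(θ)^2 + 36) · r dr dθ.

Inner (r from 0 to 6): 5832cos(θ)^2 + 648.
Outer (θ from 0 to 2π): 7128π.

Therefore ∮_C P dx + Q dy = 7128π.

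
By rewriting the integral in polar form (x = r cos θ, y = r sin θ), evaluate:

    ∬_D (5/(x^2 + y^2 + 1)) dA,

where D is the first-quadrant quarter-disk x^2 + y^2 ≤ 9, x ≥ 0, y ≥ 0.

The region D is 0 ≤ r ≤ 3, 0 ≤ θ ≤ π/2 in polar coordinates, where x = r cos(θ), y = r sin(θ), and dA = r dr dθ.

Under the substitution, the integrand becomes 5/(r^2 + 1), so

    ∬_D (5/(x^2 + y^2 + 1)) dA = ∫_{0}^{π/2} ∫_{0}^{3} (5/(r^2 + 1)) · r dr dθ.

Inner integral (in r): ∫_{0}^{3} (5/(r^2 + 1)) · r dr = 5log(10)/2.

Outer integral (in θ): ∫_{0}^{π/2} (5log(10)/2) dθ = 5π log(10)/4.

Therefore ∬_D (5/(x^2 + y^2 + 1)) dA = 5π log(10)/4.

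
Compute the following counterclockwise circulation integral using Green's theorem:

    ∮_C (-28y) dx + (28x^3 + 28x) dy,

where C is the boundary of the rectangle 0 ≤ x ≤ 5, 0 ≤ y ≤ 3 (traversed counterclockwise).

Green's theorem converts the closed line integral into a double integral over the enclosed region D:

    ∮_C P dx + Q dy = ∬_D (∂Q/∂x - ∂P/∂y) dA.

Here P = -28y, Q = 28x^3 + 28x, so

    ∂Q/∂x = 84x^2 + 28,    ∂P/∂y = -28,
    ∂Q/∂x - ∂P/∂y = 84x^2 + 56.

D is the region 0 ≤ x ≤ 5, 0 ≤ y ≤ 3. Evaluating the double integral:

    ∬_D (84x^2 + 56) dA = ∫_0^{5} ∫_0^{3} (84x^2 + 56) dy dx.

Inner (y from 0 to 3): 252x^2 + 168.
Outer (x from 0 to 5): 11340.

Therefore ∮_C P dx + Q dy = 11340.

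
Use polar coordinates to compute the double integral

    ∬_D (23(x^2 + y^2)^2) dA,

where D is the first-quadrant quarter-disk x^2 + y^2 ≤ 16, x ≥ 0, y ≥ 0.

The region D is 0 ≤ r ≤ 4, 0 ≤ θ ≤ π/2 in polar coordinates, where x = r cos(θ), y = r sin(θ), and dA = r dr dθ.

Under the substitution, the integrand becomes 23r^4, so

    ∬_D (23(x^2 + y^2)^2) dA = ∫_{0}^{π/2} ∫_{0}^{4} (23r^4) · r dr dθ.

Inner integral (in r): ∫_{0}^{4} (23r^4) · r dr = 47104/3.

Outer integral (in θ): ∫_{0}^{π/2} (47104/3) dθ = 23552π/3.

Therefore ∬_D (23(x^2 + y^2)^2) dA = 23552π/3.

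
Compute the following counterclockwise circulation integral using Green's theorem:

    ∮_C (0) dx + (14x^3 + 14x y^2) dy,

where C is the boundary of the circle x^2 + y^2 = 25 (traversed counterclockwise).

Green's theorem converts the closed line integral into a double integral over the enclosed region D:

    ∮_C P dx + Q dy = ∬_D (∂Q/∂x - ∂P/∂y) dA.

Here P = 0, Q = 14x^3 + 14x y^2, so

    ∂Q/∂x = 42x^2 + 14y^2,    ∂P/∂y = 0,
    ∂Q/∂x - ∂P/∂y = 42x^2 + 14y^2.

D is the region x^2 + y^2 ≤ 25. Evaluating the double integral:

In polar coordinates (x = r cos θ, y = r sin θ, dA = r dr dθ) the integrand becomes 14r^2(cos(2θ) + 2), so

    ∬_D (42x^2 + 14y^2) dA = ∫_0^{2π} ∫_0^{5} (14r^2(cos(2θ) + 2)) · r dr dθ.

Inner (r from 0 to 5): 13125/2 - 4375sin(θ)^2.
Outer (θ from 0 to 2π): 8750π.

Therefore ∮_C P dx + Q dy = 8750π.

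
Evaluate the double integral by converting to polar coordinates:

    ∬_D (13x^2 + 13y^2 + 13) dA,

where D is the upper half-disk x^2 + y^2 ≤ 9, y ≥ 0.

The region D is 0 ≤ r ≤ 3, 0 ≤ θ ≤ π in polar coordinates, where x = r cos(θ), y = r sin(θ), and dA = r dr dθ.

Under the substitution, the integrand becomes 13r^2 + 13, so

    ∬_D (13x^2 + 13y^2 + 13) dA = ∫_{0}^{π} ∫_{0}^{3} (13r^2 + 13) · r dr dθ.

Inner integral (in r): ∫_{0}^{3} (13r^2 + 13) · r dr = 1287/4.

Outer integral (in θ): ∫_{0}^{π} (1287/4) dθ = 1287π/4.

Therefore ∬_D (13x^2 + 13y^2 + 13) dA = 1287π/4.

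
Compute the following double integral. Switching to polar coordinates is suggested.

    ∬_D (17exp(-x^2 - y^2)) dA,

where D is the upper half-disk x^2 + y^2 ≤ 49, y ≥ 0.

The region D is 0 ≤ r ≤ 7, 0 ≤ θ ≤ π in polar coordinates, where x = r cos(θ), y = r sin(θ), and dA = r dr dθ.

Under the substitution, the integrand becomes 17exp(-r^2), so

    ∬_D (17exp(-x^2 - y^2)) dA = ∫_{0}^{π} ∫_{0}^{7} (17exp(-r^2)) · r dr dθ.

Inner integral (in r): ∫_{0}^{7} (17exp(-r^2)) · r dr = 17/2 - 17exp(-49)/2.

Outer integral (in θ): ∫_{0}^{π} (17/2 - 17exp(-49)/2) dθ = -17π (1 - exp(49))exp(-49)/2.

Therefore ∬_D (17exp(-x^2 - y^2)) dA = -17π (1 - exp(49))exp(-49)/2.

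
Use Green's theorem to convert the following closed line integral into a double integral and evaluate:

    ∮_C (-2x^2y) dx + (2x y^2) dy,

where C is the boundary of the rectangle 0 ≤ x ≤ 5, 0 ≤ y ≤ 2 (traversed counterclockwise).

Green's theorem converts the closed line integral into a double integral over the enclosed region D:

    ∮_C P dx + Q dy = ∬_D (∂Q/∂x - ∂P/∂y) dA.

Here P = -2x^2y, Q = 2x y^2, so

    ∂Q/∂x = 2y^2,    ∂P/∂y = -2x^2,
    ∂Q/∂x - ∂P/∂y = 2x^2 + 2y^2.

D is the region 0 ≤ x ≤ 5, 0 ≤ y ≤ 2. Evaluating the double integral:

    ∬_D (2x^2 + 2y^2) dA = ∫_0^{5} ∫_0^{2} (2x^2 + 2y^2) dy dx.

Inner (y from 0 to 2): 4x^2 + 16/3.
Outer (x from 0 to 5): 580/3.

Therefore ∮_C P dx + Q dy = 580/3.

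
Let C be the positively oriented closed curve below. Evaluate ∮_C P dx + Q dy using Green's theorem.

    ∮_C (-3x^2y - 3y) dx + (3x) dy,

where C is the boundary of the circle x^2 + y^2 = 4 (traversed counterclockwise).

Green's theorem converts the closed line integral into a double integral over the enclosed region D:

    ∮_C P dx + Q dy = ∬_D (∂Q/∂x - ∂P/∂y) dA.

Here P = -3x^2y - 3y, Q = 3x, so

    ∂Q/∂x = 3,    ∂P/∂y = -3x^2 - 3,
    ∂Q/∂x - ∂P/∂y = 3x^2 + 6.

D is the region x^2 + y^2 ≤ 4. Evaluating the double integral:

In polar coordinates (x = r cos θ, y = r sin θ, dA = r dr dθ) the integrand becomes 3r^2cos(θ)^2 + 6, so

    ∬_D (3x^2 + 6) dA = ∫_0^{2π} ∫_0^{2} (3r^2cos(θ)^2 + 6) · r dr dθ.

Inner (r from 0 to 2): 12cos(θ)^2 + 12.
Outer (θ from 0 to 2π): 36π.

Therefore ∮_C P dx + Q dy = 36π.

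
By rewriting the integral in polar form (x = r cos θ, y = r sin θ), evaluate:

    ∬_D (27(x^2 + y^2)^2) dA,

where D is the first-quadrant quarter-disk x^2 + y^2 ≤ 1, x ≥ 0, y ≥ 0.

The region D is 0 ≤ r ≤ 1, 0 ≤ θ ≤ π/2 in polar coordinates, where x = r cos(θ), y = r sin(θ), and dA = r dr dθ.

Under the substitution, the integrand becomes 27r^4, so

    ∬_D (27(x^2 + y^2)^2) dA = ∫_{0}^{π/2} ∫_{0}^{1} (27r^4) · r dr dθ.

Inner integral (in r): ∫_{0}^{1} (27r^4) · r dr = 9/2.

Outer integral (in θ): ∫_{0}^{π/2} (9/2) dθ = 9π/4.

Therefore ∬_D (27(x^2 + y^2)^2) dA = 9π/4.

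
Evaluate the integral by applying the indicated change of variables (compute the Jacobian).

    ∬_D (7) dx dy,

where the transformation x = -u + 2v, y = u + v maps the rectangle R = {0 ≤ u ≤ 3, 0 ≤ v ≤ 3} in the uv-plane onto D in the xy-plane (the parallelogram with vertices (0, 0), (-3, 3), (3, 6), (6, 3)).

Compute the Jacobian determinant of (x, y) with respect to (u, v):

    ∂(x,y)/∂(u,v) = | -1  2 | = (-1)(1) - (2)(1) = -3.
                   | 1  1 |

Its absolute value is |J| = 3 (the area scaling factor).

Substituting x = -u + 2v, y = u + v into the integrand,

    7 → 7,

so the integral becomes

    ∬_R (7) · |J| du dv = ∫_0^3 ∫_0^3 (21) dv du.

Inner (v): 63.
Outer (u): 189.

Therefore ∬_D (7) dx dy = 189.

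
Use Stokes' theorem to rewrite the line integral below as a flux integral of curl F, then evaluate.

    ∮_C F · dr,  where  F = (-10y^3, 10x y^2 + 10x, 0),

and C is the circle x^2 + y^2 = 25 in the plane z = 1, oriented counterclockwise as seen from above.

Let S be the flat disk x^2 + y^2 ≤ 25 in the plane z = 1, with upward unit normal n̂ = ẑ. By Stokes' theorem,

    ∮_C F · dr = ∬_S (∇ × F) · n̂ dS = ∬_D (curl F)_z dA,

where D is the disk x^2 + y^2 ≤ 25.

Compute the curl of F = (-10y^3, 10x y^2 + 10x, 0):
    (∇ × F)_x = ∂F_z/∂y - ∂F_y/∂z = 0,
    (∇ × F)_y = ∂F_x/∂z - ∂F_z/∂x = 0,
    (∇ × F)_z = ∂F_y/∂x - ∂F_x/∂y = 40y^2 + 10.

On z = 1, (curl F)_z = 40y^2 + 10.

Convert to polar (x = r cos θ, y = r sin θ, dA = r dr dθ); the integrand becomes 40r^2sin(θ)^2 + 10, so

    ∬_D (curl F)_z dA = ∫_0^{2π} ∫_0^{5} (40r^2sin(θ)^2 + 10) · r dr dθ.

Inner (r from 0 to 5): 6250sin(θ)^2 + 125.
Outer (θ from 0 to 2π): 6500π.

Therefore ∮_C F · dr = 6500π.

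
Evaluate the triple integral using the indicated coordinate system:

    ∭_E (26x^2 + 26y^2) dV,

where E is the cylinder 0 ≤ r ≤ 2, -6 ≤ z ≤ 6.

In cylindrical coordinates, x = r cos(θ), y = r sin(θ), z = z, and dV = r dr dθ dz.

The integrand becomes 26r^2, so

    ∭_E (26x^2 + 26y^2) dV = ∫_{0}^{2π} ∫_{0}^{2} ∫_{-6}^{6} (26r^2) · r dz dr dθ.

Inner (z): 312r^3.
Middle (r from 0 to 2): 1248.
Outer (θ): 2496π.

Therefore the triple integral equals 2496π.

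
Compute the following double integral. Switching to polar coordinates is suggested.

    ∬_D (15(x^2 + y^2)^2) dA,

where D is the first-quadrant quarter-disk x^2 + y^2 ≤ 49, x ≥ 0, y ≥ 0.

The region D is 0 ≤ r ≤ 7, 0 ≤ θ ≤ π/2 in polar coordinates, where x = r cos(θ), y = r sin(θ), and dA = r dr dθ.

Under the substitution, the integrand becomes 15r^4, so

    ∬_D (15(x^2 + y^2)^2) dA = ∫_{0}^{π/2} ∫_{0}^{7} (15r^4) · r dr dθ.

Inner integral (in r): ∫_{0}^{7} (15r^4) · r dr = 588245/2.

Outer integral (in θ): ∫_{0}^{π/2} (588245/2) dθ = 588245π/4.

Therefore ∬_D (15(x^2 + y^2)^2) dA = 588245π/4.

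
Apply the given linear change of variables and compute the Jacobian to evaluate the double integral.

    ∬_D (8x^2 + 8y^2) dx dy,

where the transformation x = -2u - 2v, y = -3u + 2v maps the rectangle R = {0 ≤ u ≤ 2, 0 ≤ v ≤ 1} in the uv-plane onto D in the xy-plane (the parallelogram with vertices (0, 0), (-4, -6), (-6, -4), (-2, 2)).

Compute the Jacobian determinant of (x, y) with respect to (u, v):

    ∂(x,y)/∂(u,v) = | -2  -2 | = (-2)(2) - (-2)(-3) = -10.
                   | -3  2 |

Its absolute value is |J| = 10 (the area scaling factor).

Substituting x = -2u - 2v, y = -3u + 2v into the integrand,

    8x^2 + 8y^2 → 104u^2 - 32u v + 64v^2,

so the integral becomes

    ∬_R (104u^2 - 32u v + 64v^2) · |J| du dv = ∫_0^2 ∫_0^1 (1040u^2 - 320u v + 640v^2) dv du.

Inner (v): 1040u^2 - 160u + 640/3.
Outer (u): 2880.

Therefore ∬_D (8x^2 + 8y^2) dx dy = 2880.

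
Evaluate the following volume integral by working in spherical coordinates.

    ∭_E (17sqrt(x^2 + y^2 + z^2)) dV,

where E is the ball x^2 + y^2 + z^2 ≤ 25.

In spherical coordinates, x = ρ sin(φ) cos(θ), y = ρ sin(φ) sin(θ), z = ρ cos(φ), and dV = ρ^2 sin(φ) dρ dφ dθ.

The integrand becomes 17ρ, so

    ∭_E (17sqrt(x^2 + y^2 + z^2)) dV = ∫_{0}^{2π} ∫_{0}^{π} ∫_{0}^{5} (17ρ) · ρ^2 sin(φ) dρ dφ dθ.

Inner (ρ): 10625sin(φ)/4.
Middle (φ): 10625/2.
Outer (θ): 10625π.

Therefore the triple integral equals 10625π.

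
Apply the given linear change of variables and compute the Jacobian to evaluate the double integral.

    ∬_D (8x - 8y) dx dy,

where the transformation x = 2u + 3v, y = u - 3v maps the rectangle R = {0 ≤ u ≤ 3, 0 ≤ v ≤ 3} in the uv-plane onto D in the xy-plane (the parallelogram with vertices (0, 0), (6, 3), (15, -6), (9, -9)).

Compute the Jacobian determinant of (x, y) with respect to (u, v):

    ∂(x,y)/∂(u,v) = | 2  3 | = (2)(-3) - (3)(1) = -9.
                   | 1  -3 |

Its absolute value is |J| = 9 (the area scaling factor).

Substituting x = 2u + 3v, y = u - 3v into the integrand,

    8x - 8y → 8u + 48v,

so the integral becomes

    ∬_R (8u + 48v) · |J| du dv = ∫_0^3 ∫_0^3 (72u + 432v) dv du.

Inner (v): 216u + 1944.
Outer (u): 6804.

Therefore ∬_D (8x - 8y) dx dy = 6804.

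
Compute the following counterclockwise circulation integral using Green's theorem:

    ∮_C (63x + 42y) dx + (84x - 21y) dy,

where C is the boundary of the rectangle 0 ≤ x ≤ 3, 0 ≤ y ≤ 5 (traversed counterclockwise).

Green's theorem converts the closed line integral into a double integral over the enclosed region D:

    ∮_C P dx + Q dy = ∬_D (∂Q/∂x - ∂P/∂y) dA.

Here P = 63x + 42y, Q = 84x - 21y, so

    ∂Q/∂x = 84,    ∂P/∂y = 42,
    ∂Q/∂x - ∂P/∂y = 42.

D is the region 0 ≤ x ≤ 3, 0 ≤ y ≤ 5. Evaluating the double integral:

    ∬_D (42) dA = ∫_0^{3} ∫_0^{5} (42) dy dx.

Inner (y from 0 to 5): 210.
Outer (x from 0 to 3): 630.

Therefore ∮_C P dx + Q dy = 630.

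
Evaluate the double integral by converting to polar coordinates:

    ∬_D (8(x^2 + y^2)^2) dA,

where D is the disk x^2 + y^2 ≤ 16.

The region D is 0 ≤ r ≤ 4, 0 ≤ θ ≤ 2π in polar coordinates, where x = r cos(θ), y = r sin(θ), and dA = r dr dθ.

Under the substitution, the integrand becomes 8r^4, so

    ∬_D (8(x^2 + y^2)^2) dA = ∫_{0}^{2π} ∫_{0}^{4} (8r^4) · r dr dθ.

Inner integral (in r): ∫_{0}^{4} (8r^4) · r dr = 16384/3.

Outer integral (in θ): ∫_{0}^{2π} (16384/3) dθ = 32768π/3.

Therefore ∬_D (8(x^2 + y^2)^2) dA = 32768π/3.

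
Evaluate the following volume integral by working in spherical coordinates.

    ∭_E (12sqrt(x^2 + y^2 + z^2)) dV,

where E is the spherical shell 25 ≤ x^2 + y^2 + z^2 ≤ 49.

In spherical coordinates, x = ρ sin(φ) cos(θ), y = ρ sin(φ) sin(θ), z = ρ cos(φ), and dV = ρ^2 sin(φ) dρ dφ dθ.

The integrand becomes 12ρ, so

    ∭_E (12sqrt(x^2 + y^2 + z^2)) dV = ∫_{0}^{2π} ∫_{0}^{π} ∫_{5}^{7} (12ρ) · ρ^2 sin(φ) dρ dφ dθ.

Inner (ρ): 5328sin(φ).
Middle (φ): 10656.
Outer (θ): 21312π.

Therefore the triple integral equals 21312π.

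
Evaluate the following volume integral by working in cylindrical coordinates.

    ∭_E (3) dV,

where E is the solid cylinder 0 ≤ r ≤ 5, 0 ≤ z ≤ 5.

In cylindrical coordinates, x = r cos(θ), y = r sin(θ), z = z, and dV = r dr dθ dz.

The integrand becomes 3, so

    ∭_E (3) dV = ∫_{0}^{2π} ∫_{0}^{5} ∫_{0}^{5} (3) · r dz dr dθ.

Inner (z): 15r.
Middle (r from 0 to 5): 375/2.
Outer (θ): 375π.

Therefore the triple integral equals 375π.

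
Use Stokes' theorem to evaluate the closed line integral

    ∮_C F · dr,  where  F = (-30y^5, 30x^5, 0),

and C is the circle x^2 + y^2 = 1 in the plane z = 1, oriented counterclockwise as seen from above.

Let S be the flat disk x^2 + y^2 ≤ 1 in the plane z = 1, with upward unit normal n̂ = ẑ. By Stokes' theorem,

    ∮_C F · dr = ∬_S (∇ × F) · n̂ dS = ∬_D (curl F)_z dA,

where D is the disk x^2 + y^2 ≤ 1.

Compute the curl of F = (-30y^5, 30x^5, 0):
    (∇ × F)_x = ∂F_z/∂y - ∂F_y/∂z = 0,
    (∇ × F)_y = ∂F_x/∂z - ∂F_z/∂x = 0,
    (∇ × F)_z = ∂F_y/∂x - ∂F_x/∂y = 150x^4 + 150y^4.

On z = 1, (curl F)_z = 150x^4 + 150y^4.

Convert to polar (x = r cos θ, y = r sin θ, dA = r dr dθ); the integrand becomes 150r^4(sin(θ)^4 + cos(θ)^4), so

    ∬_D (curl F)_z dA = ∫_0^{2π} ∫_0^{1} (150r^4(sin(θ)^4 + cos(θ)^4)) · r dr dθ.

Inner (r from 0 to 1): 25sin(θ)^4 + 25cos(θ)^4.
Outer (θ from 0 to 2π): 75π/2.

Therefore ∮_C F · dr = 75π/2.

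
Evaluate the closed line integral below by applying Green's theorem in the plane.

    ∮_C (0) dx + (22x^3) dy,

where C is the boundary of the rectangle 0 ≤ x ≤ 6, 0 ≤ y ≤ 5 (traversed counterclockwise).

Green's theorem converts the closed line integral into a double integral over the enclosed region D:

    ∮_C P dx + Q dy = ∬_D (∂Q/∂x - ∂P/∂y) dA.

Here P = 0, Q = 22x^3, so

    ∂Q/∂x = 66x^2,    ∂P/∂y = 0,
    ∂Q/∂x - ∂P/∂y = 66x^2.

D is the region 0 ≤ x ≤ 6, 0 ≤ y ≤ 5. Evaluating the double integral:

    ∬_D (66x^2) dA = ∫_0^{6} ∫_0^{5} (66x^2) dy dx.

Inner (y from 0 to 5): 330x^2.
Outer (x from 0 to 6): 23760.

Therefore ∮_C P dx + Q dy = 23760.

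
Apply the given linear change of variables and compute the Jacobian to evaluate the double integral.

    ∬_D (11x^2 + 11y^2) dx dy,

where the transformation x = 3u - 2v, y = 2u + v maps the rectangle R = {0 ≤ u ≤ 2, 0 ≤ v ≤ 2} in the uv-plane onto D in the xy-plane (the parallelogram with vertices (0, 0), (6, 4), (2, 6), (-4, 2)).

Compute the Jacobian determinant of (x, y) with respect to (u, v):

    ∂(x,y)/∂(u,v) = | 3  -2 | = (3)(1) - (-2)(2) = 7.
                   | 2  1 |

Its absolute value is |J| = 7 (the area scaling factor).

Substituting x = 3u - 2v, y = 2u + v into the integrand,

    11x^2 + 11y^2 → 143u^2 - 88u v + 55v^2,

so the integral becomes

    ∬_R (143u^2 - 88u v + 55v^2) · |J| du dv = ∫_0^2 ∫_0^2 (1001u^2 - 616u v + 385v^2) dv du.

Inner (v): 2002u^2 - 1232u + 3080/3.
Outer (u): 4928.

Therefore ∬_D (11x^2 + 11y^2) dx dy = 4928.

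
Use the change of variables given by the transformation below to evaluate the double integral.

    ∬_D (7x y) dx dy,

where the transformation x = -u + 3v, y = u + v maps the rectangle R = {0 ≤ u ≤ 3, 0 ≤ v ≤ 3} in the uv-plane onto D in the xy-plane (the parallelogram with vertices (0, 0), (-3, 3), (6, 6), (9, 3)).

Compute the Jacobian determinant of (x, y) with respect to (u, v):

    ∂(x,y)/∂(u,v) = | -1  3 | = (-1)(1) - (3)(1) = -4.
                   | 1  1 |

Its absolute value is |J| = 4 (the area scaling factor).

Substituting x = -u + 3v, y = u + v into the integrand,

    7x y → -7u^2 + 14u v + 21v^2,

so the integral becomes

    ∬_R (-7u^2 + 14u v + 21v^2) · |J| du dv = ∫_0^3 ∫_0^3 (-28u^2 + 56u v + 84v^2) dv du.

Inner (v): -84u^2 + 252u + 756.
Outer (u): 2646.

Therefore ∬_D (7x y) dx dy = 2646.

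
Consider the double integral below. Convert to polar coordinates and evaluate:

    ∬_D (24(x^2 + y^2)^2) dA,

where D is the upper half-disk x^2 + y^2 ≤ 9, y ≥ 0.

The region D is 0 ≤ r ≤ 3, 0 ≤ θ ≤ π in polar coordinates, where x = r cos(θ), y = r sin(θ), and dA = r dr dθ.

Under the substitution, the integrand becomes 24r^4, so

    ∬_D (24(x^2 + y^2)^2) dA = ∫_{0}^{π} ∫_{0}^{3} (24r^4) · r dr dθ.

Inner integral (in r): ∫_{0}^{3} (24r^4) · r dr = 2916.

Outer integral (in θ): ∫_{0}^{π} (2916) dθ = 2916π.

Therefore ∬_D (24(x^2 + y^2)^2) dA = 2916π.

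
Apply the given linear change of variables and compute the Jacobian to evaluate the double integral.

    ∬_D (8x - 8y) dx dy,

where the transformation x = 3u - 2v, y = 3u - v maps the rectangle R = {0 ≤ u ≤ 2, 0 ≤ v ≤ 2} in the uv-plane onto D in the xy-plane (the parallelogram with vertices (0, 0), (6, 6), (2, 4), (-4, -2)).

Compute the Jacobian determinant of (x, y) with respect to (u, v):

    ∂(x,y)/∂(u,v) = | 3  -2 | = (3)(-1) - (-2)(3) = 3.
                   | 3  -1 |

Its absolute value is |J| = 3 (the area scaling factor).

Substituting x = 3u - 2v, y = 3u - v into the integrand,

    8x - 8y → -8v,

so the integral becomes

    ∬_R (-8v) · |J| du dv = ∫_0^2 ∫_0^2 (-24v) dv du.

Inner (v): -48.
Outer (u): -96.

Therefore ∬_D (8x - 8y) dx dy = -96.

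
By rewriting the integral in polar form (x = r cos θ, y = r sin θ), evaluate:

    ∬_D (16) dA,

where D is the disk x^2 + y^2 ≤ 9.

The region D is 0 ≤ r ≤ 3, 0 ≤ θ ≤ 2π in polar coordinates, where x = r cos(θ), y = r sin(θ), and dA = r dr dθ.

Under the substitution, the integrand becomes 16, so

    ∬_D (16) dA = ∫_{0}^{2π} ∫_{0}^{3} (16) · r dr dθ.

Inner integral (in r): ∫_{0}^{3} (16) · r dr = 72.

Outer integral (in θ): ∫_{0}^{2π} (72) dθ = 144π.

Therefore ∬_D (16) dA = 144π.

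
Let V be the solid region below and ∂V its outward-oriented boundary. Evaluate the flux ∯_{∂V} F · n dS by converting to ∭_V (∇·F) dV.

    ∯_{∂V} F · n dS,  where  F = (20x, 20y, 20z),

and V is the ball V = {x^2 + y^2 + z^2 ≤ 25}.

By the divergence theorem,

    ∯_{∂V} F · n dS = ∭_V (∇ · F) dV.

Compute the divergence:
    ∇ · F = ∂F_x/∂x + ∂F_y/∂y + ∂F_z/∂z = 20 + 20 + 20 = 60.

In spherical coordinates, x = ρ sin(φ) cos(θ), y = ρ sin(φ) sin(θ), z = ρ cos(φ), dV = ρ^2 sin(φ) dρ dφ dθ, with 0 ≤ ρ ≤ 5, 0 ≤ φ ≤ π, 0 ≤ θ ≤ 2π.

The integrand, after substitution and multiplying by the volume element, becomes (60) · ρ^2 sin(φ), so

    ∭_V (∇·F) dV = ∫_0^{2π} ∫_0^{π} ∫_0^{5} (60) · ρ^2 sin(φ) dρ dφ dθ.

Inner (ρ from 0 to 5): 2500sin(φ).
Middle (φ from 0 to π): 5000.
Outer (θ from 0 to 2π): 10000π.

Therefore ∯_{∂V} F · n dS = 10000π.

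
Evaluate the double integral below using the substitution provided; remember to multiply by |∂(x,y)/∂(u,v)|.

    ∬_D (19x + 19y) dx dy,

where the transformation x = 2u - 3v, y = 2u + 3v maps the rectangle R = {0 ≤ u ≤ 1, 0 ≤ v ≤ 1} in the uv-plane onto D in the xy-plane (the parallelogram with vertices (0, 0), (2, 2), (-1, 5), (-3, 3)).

Compute the Jacobian determinant of (x, y) with respect to (u, v):

    ∂(x,y)/∂(u,v) = | 2  -3 | = (2)(3) - (-3)(2) = 12.
                   | 2  3 |

Its absolute value is |J| = 12 (the area scaling factor).

Substituting x = 2u - 3v, y = 2u + 3v into the integrand,

    19x + 19y → 76u,

so the integral becomes

    ∬_R (76u) · |J| du dv = ∫_0^1 ∫_0^1 (912u) dv du.

Inner (v): 912u.
Outer (u): 456.

Therefore ∬_D (19x + 19y) dx dy = 456.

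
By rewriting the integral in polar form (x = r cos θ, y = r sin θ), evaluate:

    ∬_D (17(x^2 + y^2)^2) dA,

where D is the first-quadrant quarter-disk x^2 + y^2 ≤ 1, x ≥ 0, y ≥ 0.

The region D is 0 ≤ r ≤ 1, 0 ≤ θ ≤ π/2 in polar coordinates, where x = r cos(θ), y = r sin(θ), and dA = r dr dθ.

Under the substitution, the integrand becomes 17r^4, so

    ∬_D (17(x^2 + y^2)^2) dA = ∫_{0}^{π/2} ∫_{0}^{1} (17r^4) · r dr dθ.

Inner integral (in r): ∫_{0}^{1} (17r^4) · r dr = 17/6.

Outer integral (in θ): ∫_{0}^{π/2} (17/6) dθ = 17π/12.

Therefore ∬_D (17(x^2 + y^2)^2) dA = 17π/12.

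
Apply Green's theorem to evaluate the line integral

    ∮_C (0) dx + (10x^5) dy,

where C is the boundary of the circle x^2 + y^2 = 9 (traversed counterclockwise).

Green's theorem converts the closed line integral into a double integral over the enclosed region D:

    ∮_C P dx + Q dy = ∬_D (∂Q/∂x - ∂P/∂y) dA.

Here P = 0, Q = 10x^5, so

    ∂Q/∂x = 50x^4,    ∂P/∂y = 0,
    ∂Q/∂x - ∂P/∂y = 50x^4.

D is the region x^2 + y^2 ≤ 9. Evaluating the double integral:

In polar coordinates (x = r cos θ, y = r sin θ, dA = r dr dθ) the integrand becomes 50r^4cos(θ)^4, so

    ∬_D (50x^4) dA = ∫_0^{2π} ∫_0^{3} (50r^4cos(θ)^4) · r dr dθ.

Inner (r from 0 to 3): 6075cos(θ)^4.
Outer (θ from 0 to 2π): 18225π/4.

Therefore ∮_C P dx + Q dy = 18225π/4.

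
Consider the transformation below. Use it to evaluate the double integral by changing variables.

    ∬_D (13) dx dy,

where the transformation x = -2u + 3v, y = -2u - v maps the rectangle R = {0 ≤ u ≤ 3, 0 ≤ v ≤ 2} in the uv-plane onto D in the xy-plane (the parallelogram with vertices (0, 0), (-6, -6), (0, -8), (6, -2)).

Compute the Jacobian determinant of (x, y) with respect to (u, v):

    ∂(x,y)/∂(u,v) = | -2  3 | = (-2)(-1) - (3)(-2) = 8.
                   | -2  -1 |

Its absolute value is |J| = 8 (the area scaling factor).

Substituting x = -2u + 3v, y = -2u - v into the integrand,

    13 → 13,

so the integral becomes

    ∬_R (13) · |J| du dv = ∫_0^3 ∫_0^2 (104) dv du.

Inner (v): 208.
Outer (u): 624.

Therefore ∬_D (13) dx dy = 624.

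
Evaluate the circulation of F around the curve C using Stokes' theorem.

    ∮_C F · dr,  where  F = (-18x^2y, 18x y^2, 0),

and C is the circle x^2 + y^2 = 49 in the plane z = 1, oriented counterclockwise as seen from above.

Let S be the flat disk x^2 + y^2 ≤ 49 in the plane z = 1, with upward unit normal n̂ = ẑ. By Stokes' theorem,

    ∮_C F · dr = ∬_S (∇ × F) · n̂ dS = ∬_D (curl F)_z dA,

where D is the disk x^2 + y^2 ≤ 49.

Compute the curl of F = (-18x^2y, 18x y^2, 0):
    (∇ × F)_x = ∂F_z/∂y - ∂F_y/∂z = 0,
    (∇ × F)_y = ∂F_x/∂z - ∂F_z/∂x = 0,
    (∇ × F)_z = ∂F_y/∂x - ∂F_x/∂y = 18x^2 + 18y^2.

On z = 1, (curl F)_z = 18x^2 + 18y^2.

Convert to polar (x = r cos θ, y = r sin θ, dA = r dr dθ); the integrand becomes 18r^2, so

    ∬_D (curl F)_z dA = ∫_0^{2π} ∫_0^{7} (18r^2) · r dr dθ.

Inner (r from 0 to 7): 21609/2.
Outer (θ from 0 to 2π): 21609π.

Therefore ∮_C F · dr = 21609π.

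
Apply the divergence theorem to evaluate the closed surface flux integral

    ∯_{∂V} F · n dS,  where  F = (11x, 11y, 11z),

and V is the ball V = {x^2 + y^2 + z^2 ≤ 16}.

By the divergence theorem,

    ∯_{∂V} F · n dS = ∭_V (∇ · F) dV.

Compute the divergence:
    ∇ · F = ∂F_x/∂x + ∂F_y/∂y + ∂F_z/∂z = 11 + 11 + 11 = 33.

In spherical coordinates, x = ρ sin(φ) cos(θ), y = ρ sin(φ) sin(θ), z = ρ cos(φ), dV = ρ^2 sin(φ) dρ dφ dθ, with 0 ≤ ρ ≤ 4, 0 ≤ φ ≤ π, 0 ≤ θ ≤ 2π.

The integrand, after substitution and multiplying by the volume element, becomes (33) · ρ^2 sin(φ), so

    ∭_V (∇·F) dV = ∫_0^{2π} ∫_0^{π} ∫_0^{4} (33) · ρ^2 sin(φ) dρ dφ dθ.

Inner (ρ from 0 to 4): 704sin(φ).
Middle (φ from 0 to π): 1408.
Outer (θ from 0 to 2π): 2816π.

Therefore ∯_{∂V} F · n dS = 2816π.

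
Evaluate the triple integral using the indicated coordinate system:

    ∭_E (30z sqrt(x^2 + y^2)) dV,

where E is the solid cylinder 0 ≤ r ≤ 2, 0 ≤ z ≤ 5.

In cylindrical coordinates, x = r cos(θ), y = r sin(θ), z = z, and dV = r dr dθ dz.

The integrand becomes 30r z, so

    ∭_E (30z sqrt(x^2 + y^2)) dV = ∫_{0}^{2π} ∫_{0}^{2} ∫_{0}^{5} (30r z) · r dz dr dθ.

Inner (z): 375r^2.
Middle (r from 0 to 2): 1000.
Outer (θ): 2000π.

Therefore the triple integral equals 2000π.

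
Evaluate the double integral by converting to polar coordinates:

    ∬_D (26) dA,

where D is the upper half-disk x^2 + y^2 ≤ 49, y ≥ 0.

The region D is 0 ≤ r ≤ 7, 0 ≤ θ ≤ π in polar coordinates, where x = r cos(θ), y = r sin(θ), and dA = r dr dθ.

Under the substitution, the integrand becomes 26, so

    ∬_D (26) dA = ∫_{0}^{π} ∫_{0}^{7} (26) · r dr dθ.

Inner integral (in r): ∫_{0}^{7} (26) · r dr = 637.

Outer integral (in θ): ∫_{0}^{π} (637) dθ = 637π.

Therefore ∬_D (26) dA = 637π.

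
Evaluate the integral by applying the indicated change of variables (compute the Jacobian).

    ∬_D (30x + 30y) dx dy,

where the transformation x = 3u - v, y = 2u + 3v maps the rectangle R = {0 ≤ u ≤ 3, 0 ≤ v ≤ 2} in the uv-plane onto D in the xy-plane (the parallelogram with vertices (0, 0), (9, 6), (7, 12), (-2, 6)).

Compute the Jacobian determinant of (x, y) with respect to (u, v):

    ∂(x,y)/∂(u,v) = | 3  -1 | = (3)(3) - (-1)(2) = 11.
                   | 2  3 |

Its absolute value is |J| = 11 (the area scaling factor).

Substituting x = 3u - v, y = 2u + 3v into the integrand,

    30x + 30y → 150u + 60v,

so the integral becomes

    ∬_R (150u + 60v) · |J| du dv = ∫_0^3 ∫_0^2 (1650u + 660v) dv du.

Inner (v): 3300u + 1320.
Outer (u): 18810.

Therefore ∬_D (30x + 30y) dx dy = 18810.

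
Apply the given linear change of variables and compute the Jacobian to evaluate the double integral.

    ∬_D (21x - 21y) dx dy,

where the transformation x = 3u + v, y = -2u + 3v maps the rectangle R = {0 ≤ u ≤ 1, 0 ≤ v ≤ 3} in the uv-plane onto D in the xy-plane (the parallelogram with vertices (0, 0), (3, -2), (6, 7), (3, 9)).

Compute the Jacobian determinant of (x, y) with respect to (u, v):

    ∂(x,y)/∂(u,v) = | 3  1 | = (3)(3) - (1)(-2) = 11.
                   | -2  3 |

Its absolute value is |J| = 11 (the area scaling factor).

Substituting x = 3u + v, y = -2u + 3v into the integrand,

    21x - 21y → 105u - 42v,

so the integral becomes

    ∬_R (105u - 42v) · |J| du dv = ∫_0^1 ∫_0^3 (1155u - 462v) dv du.

Inner (v): 3465u - 2079.
Outer (u): -693/2.

Therefore ∬_D (21x - 21y) dx dy = -693/2.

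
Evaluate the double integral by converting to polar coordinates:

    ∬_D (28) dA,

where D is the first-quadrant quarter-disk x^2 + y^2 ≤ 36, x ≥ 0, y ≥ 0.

The region D is 0 ≤ r ≤ 6, 0 ≤ θ ≤ π/2 in polar coordinates, where x = r cos(θ), y = r sin(θ), and dA = r dr dθ.

Under the substitution, the integrand becomes 28, so

    ∬_D (28) dA = ∫_{0}^{π/2} ∫_{0}^{6} (28) · r dr dθ.

Inner integral (in r): ∫_{0}^{6} (28) · r dr = 504.

Outer integral (in θ): ∫_{0}^{π/2} (504) dθ = 252π.

Therefore ∬_D (28) dA = 252π.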